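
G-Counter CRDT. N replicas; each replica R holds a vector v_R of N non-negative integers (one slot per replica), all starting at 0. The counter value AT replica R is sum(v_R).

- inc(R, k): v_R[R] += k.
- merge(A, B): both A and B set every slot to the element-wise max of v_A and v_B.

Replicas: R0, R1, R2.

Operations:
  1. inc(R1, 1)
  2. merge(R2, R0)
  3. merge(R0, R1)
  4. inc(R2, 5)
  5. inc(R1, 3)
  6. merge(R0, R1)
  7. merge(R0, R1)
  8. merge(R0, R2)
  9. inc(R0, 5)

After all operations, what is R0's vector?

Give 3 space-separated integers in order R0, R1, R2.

Answer: 5 4 5

Derivation:
Op 1: inc R1 by 1 -> R1=(0,1,0) value=1
Op 2: merge R2<->R0 -> R2=(0,0,0) R0=(0,0,0)
Op 3: merge R0<->R1 -> R0=(0,1,0) R1=(0,1,0)
Op 4: inc R2 by 5 -> R2=(0,0,5) value=5
Op 5: inc R1 by 3 -> R1=(0,4,0) value=4
Op 6: merge R0<->R1 -> R0=(0,4,0) R1=(0,4,0)
Op 7: merge R0<->R1 -> R0=(0,4,0) R1=(0,4,0)
Op 8: merge R0<->R2 -> R0=(0,4,5) R2=(0,4,5)
Op 9: inc R0 by 5 -> R0=(5,4,5) value=14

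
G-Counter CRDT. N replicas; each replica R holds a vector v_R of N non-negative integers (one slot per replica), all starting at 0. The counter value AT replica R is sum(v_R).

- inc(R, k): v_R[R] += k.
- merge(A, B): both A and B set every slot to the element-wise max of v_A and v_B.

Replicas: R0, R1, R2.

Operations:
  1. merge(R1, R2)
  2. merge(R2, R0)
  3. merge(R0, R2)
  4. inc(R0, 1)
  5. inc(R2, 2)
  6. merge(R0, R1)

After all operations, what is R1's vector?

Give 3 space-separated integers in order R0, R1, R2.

Answer: 1 0 0

Derivation:
Op 1: merge R1<->R2 -> R1=(0,0,0) R2=(0,0,0)
Op 2: merge R2<->R0 -> R2=(0,0,0) R0=(0,0,0)
Op 3: merge R0<->R2 -> R0=(0,0,0) R2=(0,0,0)
Op 4: inc R0 by 1 -> R0=(1,0,0) value=1
Op 5: inc R2 by 2 -> R2=(0,0,2) value=2
Op 6: merge R0<->R1 -> R0=(1,0,0) R1=(1,0,0)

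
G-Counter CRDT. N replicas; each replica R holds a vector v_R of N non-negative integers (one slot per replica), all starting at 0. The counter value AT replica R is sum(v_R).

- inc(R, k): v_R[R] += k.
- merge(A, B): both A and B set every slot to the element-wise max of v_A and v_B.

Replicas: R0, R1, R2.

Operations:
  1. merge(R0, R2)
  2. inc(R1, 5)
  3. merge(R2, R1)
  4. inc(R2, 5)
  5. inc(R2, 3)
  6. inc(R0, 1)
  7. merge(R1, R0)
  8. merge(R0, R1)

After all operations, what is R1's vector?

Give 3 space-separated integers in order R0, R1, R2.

Op 1: merge R0<->R2 -> R0=(0,0,0) R2=(0,0,0)
Op 2: inc R1 by 5 -> R1=(0,5,0) value=5
Op 3: merge R2<->R1 -> R2=(0,5,0) R1=(0,5,0)
Op 4: inc R2 by 5 -> R2=(0,5,5) value=10
Op 5: inc R2 by 3 -> R2=(0,5,8) value=13
Op 6: inc R0 by 1 -> R0=(1,0,0) value=1
Op 7: merge R1<->R0 -> R1=(1,5,0) R0=(1,5,0)
Op 8: merge R0<->R1 -> R0=(1,5,0) R1=(1,5,0)

Answer: 1 5 0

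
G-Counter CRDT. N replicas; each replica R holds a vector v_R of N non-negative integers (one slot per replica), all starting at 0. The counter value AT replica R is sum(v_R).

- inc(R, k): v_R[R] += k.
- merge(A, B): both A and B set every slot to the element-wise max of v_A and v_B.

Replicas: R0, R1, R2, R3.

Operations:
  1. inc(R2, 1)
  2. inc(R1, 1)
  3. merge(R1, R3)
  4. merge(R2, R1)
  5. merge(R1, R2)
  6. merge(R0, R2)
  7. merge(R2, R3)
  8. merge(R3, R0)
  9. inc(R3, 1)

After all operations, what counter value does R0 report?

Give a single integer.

Answer: 2

Derivation:
Op 1: inc R2 by 1 -> R2=(0,0,1,0) value=1
Op 2: inc R1 by 1 -> R1=(0,1,0,0) value=1
Op 3: merge R1<->R3 -> R1=(0,1,0,0) R3=(0,1,0,0)
Op 4: merge R2<->R1 -> R2=(0,1,1,0) R1=(0,1,1,0)
Op 5: merge R1<->R2 -> R1=(0,1,1,0) R2=(0,1,1,0)
Op 6: merge R0<->R2 -> R0=(0,1,1,0) R2=(0,1,1,0)
Op 7: merge R2<->R3 -> R2=(0,1,1,0) R3=(0,1,1,0)
Op 8: merge R3<->R0 -> R3=(0,1,1,0) R0=(0,1,1,0)
Op 9: inc R3 by 1 -> R3=(0,1,1,1) value=3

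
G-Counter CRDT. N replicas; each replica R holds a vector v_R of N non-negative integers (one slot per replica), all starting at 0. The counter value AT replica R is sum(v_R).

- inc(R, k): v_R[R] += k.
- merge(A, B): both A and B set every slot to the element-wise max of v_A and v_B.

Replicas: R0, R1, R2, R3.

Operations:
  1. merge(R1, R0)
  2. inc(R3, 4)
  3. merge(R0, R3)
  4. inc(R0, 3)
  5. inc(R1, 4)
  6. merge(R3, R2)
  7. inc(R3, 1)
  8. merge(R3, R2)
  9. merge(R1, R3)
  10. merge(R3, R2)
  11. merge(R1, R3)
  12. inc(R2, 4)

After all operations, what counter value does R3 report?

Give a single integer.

Answer: 9

Derivation:
Op 1: merge R1<->R0 -> R1=(0,0,0,0) R0=(0,0,0,0)
Op 2: inc R3 by 4 -> R3=(0,0,0,4) value=4
Op 3: merge R0<->R3 -> R0=(0,0,0,4) R3=(0,0,0,4)
Op 4: inc R0 by 3 -> R0=(3,0,0,4) value=7
Op 5: inc R1 by 4 -> R1=(0,4,0,0) value=4
Op 6: merge R3<->R2 -> R3=(0,0,0,4) R2=(0,0,0,4)
Op 7: inc R3 by 1 -> R3=(0,0,0,5) value=5
Op 8: merge R3<->R2 -> R3=(0,0,0,5) R2=(0,0,0,5)
Op 9: merge R1<->R3 -> R1=(0,4,0,5) R3=(0,4,0,5)
Op 10: merge R3<->R2 -> R3=(0,4,0,5) R2=(0,4,0,5)
Op 11: merge R1<->R3 -> R1=(0,4,0,5) R3=(0,4,0,5)
Op 12: inc R2 by 4 -> R2=(0,4,4,5) value=13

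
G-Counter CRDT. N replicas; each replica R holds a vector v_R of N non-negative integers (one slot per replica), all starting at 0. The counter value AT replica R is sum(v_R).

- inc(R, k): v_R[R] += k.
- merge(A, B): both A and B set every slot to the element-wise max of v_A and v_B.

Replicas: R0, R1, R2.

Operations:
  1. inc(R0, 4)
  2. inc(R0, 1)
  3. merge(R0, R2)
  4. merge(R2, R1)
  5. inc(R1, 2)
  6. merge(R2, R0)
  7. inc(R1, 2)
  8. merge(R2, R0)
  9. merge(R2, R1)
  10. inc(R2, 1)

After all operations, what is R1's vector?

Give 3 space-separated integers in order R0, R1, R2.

Answer: 5 4 0

Derivation:
Op 1: inc R0 by 4 -> R0=(4,0,0) value=4
Op 2: inc R0 by 1 -> R0=(5,0,0) value=5
Op 3: merge R0<->R2 -> R0=(5,0,0) R2=(5,0,0)
Op 4: merge R2<->R1 -> R2=(5,0,0) R1=(5,0,0)
Op 5: inc R1 by 2 -> R1=(5,2,0) value=7
Op 6: merge R2<->R0 -> R2=(5,0,0) R0=(5,0,0)
Op 7: inc R1 by 2 -> R1=(5,4,0) value=9
Op 8: merge R2<->R0 -> R2=(5,0,0) R0=(5,0,0)
Op 9: merge R2<->R1 -> R2=(5,4,0) R1=(5,4,0)
Op 10: inc R2 by 1 -> R2=(5,4,1) value=10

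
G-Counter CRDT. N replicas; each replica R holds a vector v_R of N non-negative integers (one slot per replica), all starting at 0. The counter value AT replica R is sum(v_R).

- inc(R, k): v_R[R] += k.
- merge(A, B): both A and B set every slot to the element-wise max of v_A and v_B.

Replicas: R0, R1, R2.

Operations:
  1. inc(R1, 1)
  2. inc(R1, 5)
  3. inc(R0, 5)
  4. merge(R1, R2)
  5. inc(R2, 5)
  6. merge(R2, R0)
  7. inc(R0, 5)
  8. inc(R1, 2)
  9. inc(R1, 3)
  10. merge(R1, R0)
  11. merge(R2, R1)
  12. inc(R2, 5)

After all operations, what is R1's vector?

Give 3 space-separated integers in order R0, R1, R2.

Answer: 10 11 5

Derivation:
Op 1: inc R1 by 1 -> R1=(0,1,0) value=1
Op 2: inc R1 by 5 -> R1=(0,6,0) value=6
Op 3: inc R0 by 5 -> R0=(5,0,0) value=5
Op 4: merge R1<->R2 -> R1=(0,6,0) R2=(0,6,0)
Op 5: inc R2 by 5 -> R2=(0,6,5) value=11
Op 6: merge R2<->R0 -> R2=(5,6,5) R0=(5,6,5)
Op 7: inc R0 by 5 -> R0=(10,6,5) value=21
Op 8: inc R1 by 2 -> R1=(0,8,0) value=8
Op 9: inc R1 by 3 -> R1=(0,11,0) value=11
Op 10: merge R1<->R0 -> R1=(10,11,5) R0=(10,11,5)
Op 11: merge R2<->R1 -> R2=(10,11,5) R1=(10,11,5)
Op 12: inc R2 by 5 -> R2=(10,11,10) value=31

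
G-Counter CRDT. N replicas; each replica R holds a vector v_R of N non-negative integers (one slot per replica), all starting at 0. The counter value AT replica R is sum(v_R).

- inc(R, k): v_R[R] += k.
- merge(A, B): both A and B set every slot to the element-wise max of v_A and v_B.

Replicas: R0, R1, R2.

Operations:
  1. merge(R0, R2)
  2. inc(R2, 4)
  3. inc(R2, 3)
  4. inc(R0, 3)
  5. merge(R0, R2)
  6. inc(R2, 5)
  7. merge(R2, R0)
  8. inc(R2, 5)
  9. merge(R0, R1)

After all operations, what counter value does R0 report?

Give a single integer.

Answer: 15

Derivation:
Op 1: merge R0<->R2 -> R0=(0,0,0) R2=(0,0,0)
Op 2: inc R2 by 4 -> R2=(0,0,4) value=4
Op 3: inc R2 by 3 -> R2=(0,0,7) value=7
Op 4: inc R0 by 3 -> R0=(3,0,0) value=3
Op 5: merge R0<->R2 -> R0=(3,0,7) R2=(3,0,7)
Op 6: inc R2 by 5 -> R2=(3,0,12) value=15
Op 7: merge R2<->R0 -> R2=(3,0,12) R0=(3,0,12)
Op 8: inc R2 by 5 -> R2=(3,0,17) value=20
Op 9: merge R0<->R1 -> R0=(3,0,12) R1=(3,0,12)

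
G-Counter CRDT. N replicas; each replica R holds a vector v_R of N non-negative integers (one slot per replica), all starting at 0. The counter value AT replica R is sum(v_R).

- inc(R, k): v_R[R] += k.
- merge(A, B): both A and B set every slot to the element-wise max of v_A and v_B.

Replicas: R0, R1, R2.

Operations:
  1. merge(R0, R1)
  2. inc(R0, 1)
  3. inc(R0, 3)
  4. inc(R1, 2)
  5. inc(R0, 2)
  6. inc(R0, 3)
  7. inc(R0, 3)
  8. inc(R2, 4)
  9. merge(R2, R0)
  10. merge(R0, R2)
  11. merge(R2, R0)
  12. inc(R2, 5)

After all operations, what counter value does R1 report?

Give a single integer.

Answer: 2

Derivation:
Op 1: merge R0<->R1 -> R0=(0,0,0) R1=(0,0,0)
Op 2: inc R0 by 1 -> R0=(1,0,0) value=1
Op 3: inc R0 by 3 -> R0=(4,0,0) value=4
Op 4: inc R1 by 2 -> R1=(0,2,0) value=2
Op 5: inc R0 by 2 -> R0=(6,0,0) value=6
Op 6: inc R0 by 3 -> R0=(9,0,0) value=9
Op 7: inc R0 by 3 -> R0=(12,0,0) value=12
Op 8: inc R2 by 4 -> R2=(0,0,4) value=4
Op 9: merge R2<->R0 -> R2=(12,0,4) R0=(12,0,4)
Op 10: merge R0<->R2 -> R0=(12,0,4) R2=(12,0,4)
Op 11: merge R2<->R0 -> R2=(12,0,4) R0=(12,0,4)
Op 12: inc R2 by 5 -> R2=(12,0,9) value=21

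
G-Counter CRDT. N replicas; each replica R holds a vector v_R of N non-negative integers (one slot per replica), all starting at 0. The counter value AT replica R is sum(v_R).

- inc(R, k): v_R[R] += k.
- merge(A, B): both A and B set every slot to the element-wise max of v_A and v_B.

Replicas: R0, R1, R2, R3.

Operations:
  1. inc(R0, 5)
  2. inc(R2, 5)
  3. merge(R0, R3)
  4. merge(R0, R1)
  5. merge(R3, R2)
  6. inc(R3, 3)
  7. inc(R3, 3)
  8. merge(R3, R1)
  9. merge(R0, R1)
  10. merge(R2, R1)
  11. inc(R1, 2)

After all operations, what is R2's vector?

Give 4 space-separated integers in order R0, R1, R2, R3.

Op 1: inc R0 by 5 -> R0=(5,0,0,0) value=5
Op 2: inc R2 by 5 -> R2=(0,0,5,0) value=5
Op 3: merge R0<->R3 -> R0=(5,0,0,0) R3=(5,0,0,0)
Op 4: merge R0<->R1 -> R0=(5,0,0,0) R1=(5,0,0,0)
Op 5: merge R3<->R2 -> R3=(5,0,5,0) R2=(5,0,5,0)
Op 6: inc R3 by 3 -> R3=(5,0,5,3) value=13
Op 7: inc R3 by 3 -> R3=(5,0,5,6) value=16
Op 8: merge R3<->R1 -> R3=(5,0,5,6) R1=(5,0,5,6)
Op 9: merge R0<->R1 -> R0=(5,0,5,6) R1=(5,0,5,6)
Op 10: merge R2<->R1 -> R2=(5,0,5,6) R1=(5,0,5,6)
Op 11: inc R1 by 2 -> R1=(5,2,5,6) value=18

Answer: 5 0 5 6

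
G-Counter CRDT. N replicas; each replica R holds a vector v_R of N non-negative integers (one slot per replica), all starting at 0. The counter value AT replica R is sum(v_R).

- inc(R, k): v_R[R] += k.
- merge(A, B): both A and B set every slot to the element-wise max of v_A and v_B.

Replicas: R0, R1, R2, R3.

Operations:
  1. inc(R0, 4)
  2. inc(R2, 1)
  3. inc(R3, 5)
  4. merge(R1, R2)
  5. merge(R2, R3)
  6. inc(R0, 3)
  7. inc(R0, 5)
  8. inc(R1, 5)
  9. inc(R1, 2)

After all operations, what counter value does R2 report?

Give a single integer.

Answer: 6

Derivation:
Op 1: inc R0 by 4 -> R0=(4,0,0,0) value=4
Op 2: inc R2 by 1 -> R2=(0,0,1,0) value=1
Op 3: inc R3 by 5 -> R3=(0,0,0,5) value=5
Op 4: merge R1<->R2 -> R1=(0,0,1,0) R2=(0,0,1,0)
Op 5: merge R2<->R3 -> R2=(0,0,1,5) R3=(0,0,1,5)
Op 6: inc R0 by 3 -> R0=(7,0,0,0) value=7
Op 7: inc R0 by 5 -> R0=(12,0,0,0) value=12
Op 8: inc R1 by 5 -> R1=(0,5,1,0) value=6
Op 9: inc R1 by 2 -> R1=(0,7,1,0) value=8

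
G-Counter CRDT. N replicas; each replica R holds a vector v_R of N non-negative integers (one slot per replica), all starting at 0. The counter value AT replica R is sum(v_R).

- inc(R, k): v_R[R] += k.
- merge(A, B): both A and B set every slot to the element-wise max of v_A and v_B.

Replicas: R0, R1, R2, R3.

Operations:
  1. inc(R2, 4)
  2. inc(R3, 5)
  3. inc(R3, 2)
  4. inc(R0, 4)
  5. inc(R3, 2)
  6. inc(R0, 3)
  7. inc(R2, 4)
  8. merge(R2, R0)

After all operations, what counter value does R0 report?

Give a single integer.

Answer: 15

Derivation:
Op 1: inc R2 by 4 -> R2=(0,0,4,0) value=4
Op 2: inc R3 by 5 -> R3=(0,0,0,5) value=5
Op 3: inc R3 by 2 -> R3=(0,0,0,7) value=7
Op 4: inc R0 by 4 -> R0=(4,0,0,0) value=4
Op 5: inc R3 by 2 -> R3=(0,0,0,9) value=9
Op 6: inc R0 by 3 -> R0=(7,0,0,0) value=7
Op 7: inc R2 by 4 -> R2=(0,0,8,0) value=8
Op 8: merge R2<->R0 -> R2=(7,0,8,0) R0=(7,0,8,0)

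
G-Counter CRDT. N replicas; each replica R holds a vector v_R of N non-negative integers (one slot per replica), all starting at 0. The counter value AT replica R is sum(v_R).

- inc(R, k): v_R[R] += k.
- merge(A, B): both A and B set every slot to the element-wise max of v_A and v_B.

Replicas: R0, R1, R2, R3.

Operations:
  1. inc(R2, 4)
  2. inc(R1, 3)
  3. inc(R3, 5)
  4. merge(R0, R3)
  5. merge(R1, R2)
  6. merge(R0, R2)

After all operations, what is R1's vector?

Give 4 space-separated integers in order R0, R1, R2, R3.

Op 1: inc R2 by 4 -> R2=(0,0,4,0) value=4
Op 2: inc R1 by 3 -> R1=(0,3,0,0) value=3
Op 3: inc R3 by 5 -> R3=(0,0,0,5) value=5
Op 4: merge R0<->R3 -> R0=(0,0,0,5) R3=(0,0,0,5)
Op 5: merge R1<->R2 -> R1=(0,3,4,0) R2=(0,3,4,0)
Op 6: merge R0<->R2 -> R0=(0,3,4,5) R2=(0,3,4,5)

Answer: 0 3 4 0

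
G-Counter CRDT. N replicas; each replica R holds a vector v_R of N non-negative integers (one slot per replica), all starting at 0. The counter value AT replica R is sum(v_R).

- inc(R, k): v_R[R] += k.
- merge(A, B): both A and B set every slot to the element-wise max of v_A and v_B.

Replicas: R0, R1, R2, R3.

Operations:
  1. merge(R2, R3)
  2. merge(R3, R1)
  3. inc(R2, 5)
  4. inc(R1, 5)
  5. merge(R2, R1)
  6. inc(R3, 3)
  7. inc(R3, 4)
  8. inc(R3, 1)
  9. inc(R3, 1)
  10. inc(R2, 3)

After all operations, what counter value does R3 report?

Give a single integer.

Answer: 9

Derivation:
Op 1: merge R2<->R3 -> R2=(0,0,0,0) R3=(0,0,0,0)
Op 2: merge R3<->R1 -> R3=(0,0,0,0) R1=(0,0,0,0)
Op 3: inc R2 by 5 -> R2=(0,0,5,0) value=5
Op 4: inc R1 by 5 -> R1=(0,5,0,0) value=5
Op 5: merge R2<->R1 -> R2=(0,5,5,0) R1=(0,5,5,0)
Op 6: inc R3 by 3 -> R3=(0,0,0,3) value=3
Op 7: inc R3 by 4 -> R3=(0,0,0,7) value=7
Op 8: inc R3 by 1 -> R3=(0,0,0,8) value=8
Op 9: inc R3 by 1 -> R3=(0,0,0,9) value=9
Op 10: inc R2 by 3 -> R2=(0,5,8,0) value=13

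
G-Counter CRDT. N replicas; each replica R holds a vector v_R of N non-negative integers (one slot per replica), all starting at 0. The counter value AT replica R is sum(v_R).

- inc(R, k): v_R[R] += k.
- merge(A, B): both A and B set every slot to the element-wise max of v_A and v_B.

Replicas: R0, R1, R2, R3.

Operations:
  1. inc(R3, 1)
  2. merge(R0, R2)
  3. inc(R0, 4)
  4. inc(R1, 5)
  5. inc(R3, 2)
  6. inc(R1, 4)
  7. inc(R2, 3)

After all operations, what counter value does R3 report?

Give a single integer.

Op 1: inc R3 by 1 -> R3=(0,0,0,1) value=1
Op 2: merge R0<->R2 -> R0=(0,0,0,0) R2=(0,0,0,0)
Op 3: inc R0 by 4 -> R0=(4,0,0,0) value=4
Op 4: inc R1 by 5 -> R1=(0,5,0,0) value=5
Op 5: inc R3 by 2 -> R3=(0,0,0,3) value=3
Op 6: inc R1 by 4 -> R1=(0,9,0,0) value=9
Op 7: inc R2 by 3 -> R2=(0,0,3,0) value=3

Answer: 3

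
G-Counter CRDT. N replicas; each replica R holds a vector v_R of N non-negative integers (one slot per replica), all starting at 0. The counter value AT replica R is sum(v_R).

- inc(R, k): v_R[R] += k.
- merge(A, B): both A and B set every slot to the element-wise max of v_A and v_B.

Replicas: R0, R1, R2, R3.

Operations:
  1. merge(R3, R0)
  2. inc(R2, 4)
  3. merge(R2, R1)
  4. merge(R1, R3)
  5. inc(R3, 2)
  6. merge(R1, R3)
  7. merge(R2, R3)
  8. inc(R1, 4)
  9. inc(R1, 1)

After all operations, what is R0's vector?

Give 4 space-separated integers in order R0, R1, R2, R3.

Answer: 0 0 0 0

Derivation:
Op 1: merge R3<->R0 -> R3=(0,0,0,0) R0=(0,0,0,0)
Op 2: inc R2 by 4 -> R2=(0,0,4,0) value=4
Op 3: merge R2<->R1 -> R2=(0,0,4,0) R1=(0,0,4,0)
Op 4: merge R1<->R3 -> R1=(0,0,4,0) R3=(0,0,4,0)
Op 5: inc R3 by 2 -> R3=(0,0,4,2) value=6
Op 6: merge R1<->R3 -> R1=(0,0,4,2) R3=(0,0,4,2)
Op 7: merge R2<->R3 -> R2=(0,0,4,2) R3=(0,0,4,2)
Op 8: inc R1 by 4 -> R1=(0,4,4,2) value=10
Op 9: inc R1 by 1 -> R1=(0,5,4,2) value=11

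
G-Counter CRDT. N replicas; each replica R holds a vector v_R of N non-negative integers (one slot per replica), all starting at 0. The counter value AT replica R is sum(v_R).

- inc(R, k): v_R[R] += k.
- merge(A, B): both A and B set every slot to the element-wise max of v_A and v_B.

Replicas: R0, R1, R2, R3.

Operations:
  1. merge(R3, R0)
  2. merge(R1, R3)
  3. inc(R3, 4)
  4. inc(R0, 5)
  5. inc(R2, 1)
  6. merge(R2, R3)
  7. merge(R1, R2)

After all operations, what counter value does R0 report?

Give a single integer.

Op 1: merge R3<->R0 -> R3=(0,0,0,0) R0=(0,0,0,0)
Op 2: merge R1<->R3 -> R1=(0,0,0,0) R3=(0,0,0,0)
Op 3: inc R3 by 4 -> R3=(0,0,0,4) value=4
Op 4: inc R0 by 5 -> R0=(5,0,0,0) value=5
Op 5: inc R2 by 1 -> R2=(0,0,1,0) value=1
Op 6: merge R2<->R3 -> R2=(0,0,1,4) R3=(0,0,1,4)
Op 7: merge R1<->R2 -> R1=(0,0,1,4) R2=(0,0,1,4)

Answer: 5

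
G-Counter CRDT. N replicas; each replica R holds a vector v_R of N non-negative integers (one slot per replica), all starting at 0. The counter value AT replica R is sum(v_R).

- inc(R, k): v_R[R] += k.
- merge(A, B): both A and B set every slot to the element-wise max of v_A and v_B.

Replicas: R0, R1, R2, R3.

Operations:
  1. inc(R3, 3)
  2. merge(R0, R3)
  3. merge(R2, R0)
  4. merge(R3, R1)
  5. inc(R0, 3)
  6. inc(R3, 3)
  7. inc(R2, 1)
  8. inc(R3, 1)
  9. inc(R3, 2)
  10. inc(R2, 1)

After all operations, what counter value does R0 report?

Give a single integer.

Answer: 6

Derivation:
Op 1: inc R3 by 3 -> R3=(0,0,0,3) value=3
Op 2: merge R0<->R3 -> R0=(0,0,0,3) R3=(0,0,0,3)
Op 3: merge R2<->R0 -> R2=(0,0,0,3) R0=(0,0,0,3)
Op 4: merge R3<->R1 -> R3=(0,0,0,3) R1=(0,0,0,3)
Op 5: inc R0 by 3 -> R0=(3,0,0,3) value=6
Op 6: inc R3 by 3 -> R3=(0,0,0,6) value=6
Op 7: inc R2 by 1 -> R2=(0,0,1,3) value=4
Op 8: inc R3 by 1 -> R3=(0,0,0,7) value=7
Op 9: inc R3 by 2 -> R3=(0,0,0,9) value=9
Op 10: inc R2 by 1 -> R2=(0,0,2,3) value=5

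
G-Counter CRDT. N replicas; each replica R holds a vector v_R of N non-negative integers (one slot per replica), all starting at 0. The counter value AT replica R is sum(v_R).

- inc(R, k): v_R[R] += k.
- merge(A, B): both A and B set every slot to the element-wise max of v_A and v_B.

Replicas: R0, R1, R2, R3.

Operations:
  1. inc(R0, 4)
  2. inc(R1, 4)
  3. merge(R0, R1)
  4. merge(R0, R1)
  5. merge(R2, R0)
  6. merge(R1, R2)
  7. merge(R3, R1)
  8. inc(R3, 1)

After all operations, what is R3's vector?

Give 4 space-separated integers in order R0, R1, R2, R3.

Answer: 4 4 0 1

Derivation:
Op 1: inc R0 by 4 -> R0=(4,0,0,0) value=4
Op 2: inc R1 by 4 -> R1=(0,4,0,0) value=4
Op 3: merge R0<->R1 -> R0=(4,4,0,0) R1=(4,4,0,0)
Op 4: merge R0<->R1 -> R0=(4,4,0,0) R1=(4,4,0,0)
Op 5: merge R2<->R0 -> R2=(4,4,0,0) R0=(4,4,0,0)
Op 6: merge R1<->R2 -> R1=(4,4,0,0) R2=(4,4,0,0)
Op 7: merge R3<->R1 -> R3=(4,4,0,0) R1=(4,4,0,0)
Op 8: inc R3 by 1 -> R3=(4,4,0,1) value=9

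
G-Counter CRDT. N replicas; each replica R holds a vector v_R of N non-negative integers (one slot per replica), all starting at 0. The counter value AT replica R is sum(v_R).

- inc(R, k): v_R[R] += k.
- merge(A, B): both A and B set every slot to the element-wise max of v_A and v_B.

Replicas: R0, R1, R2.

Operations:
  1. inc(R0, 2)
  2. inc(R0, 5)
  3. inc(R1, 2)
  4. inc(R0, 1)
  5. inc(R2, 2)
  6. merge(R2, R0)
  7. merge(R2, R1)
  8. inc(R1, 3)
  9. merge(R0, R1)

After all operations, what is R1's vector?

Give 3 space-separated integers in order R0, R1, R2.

Op 1: inc R0 by 2 -> R0=(2,0,0) value=2
Op 2: inc R0 by 5 -> R0=(7,0,0) value=7
Op 3: inc R1 by 2 -> R1=(0,2,0) value=2
Op 4: inc R0 by 1 -> R0=(8,0,0) value=8
Op 5: inc R2 by 2 -> R2=(0,0,2) value=2
Op 6: merge R2<->R0 -> R2=(8,0,2) R0=(8,0,2)
Op 7: merge R2<->R1 -> R2=(8,2,2) R1=(8,2,2)
Op 8: inc R1 by 3 -> R1=(8,5,2) value=15
Op 9: merge R0<->R1 -> R0=(8,5,2) R1=(8,5,2)

Answer: 8 5 2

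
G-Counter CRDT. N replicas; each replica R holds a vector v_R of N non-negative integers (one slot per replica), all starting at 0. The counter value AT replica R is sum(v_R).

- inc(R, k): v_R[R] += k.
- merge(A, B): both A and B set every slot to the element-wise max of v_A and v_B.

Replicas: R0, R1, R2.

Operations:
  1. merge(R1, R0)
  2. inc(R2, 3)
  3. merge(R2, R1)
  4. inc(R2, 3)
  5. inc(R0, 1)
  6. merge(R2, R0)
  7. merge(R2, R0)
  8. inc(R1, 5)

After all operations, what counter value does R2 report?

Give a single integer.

Op 1: merge R1<->R0 -> R1=(0,0,0) R0=(0,0,0)
Op 2: inc R2 by 3 -> R2=(0,0,3) value=3
Op 3: merge R2<->R1 -> R2=(0,0,3) R1=(0,0,3)
Op 4: inc R2 by 3 -> R2=(0,0,6) value=6
Op 5: inc R0 by 1 -> R0=(1,0,0) value=1
Op 6: merge R2<->R0 -> R2=(1,0,6) R0=(1,0,6)
Op 7: merge R2<->R0 -> R2=(1,0,6) R0=(1,0,6)
Op 8: inc R1 by 5 -> R1=(0,5,3) value=8

Answer: 7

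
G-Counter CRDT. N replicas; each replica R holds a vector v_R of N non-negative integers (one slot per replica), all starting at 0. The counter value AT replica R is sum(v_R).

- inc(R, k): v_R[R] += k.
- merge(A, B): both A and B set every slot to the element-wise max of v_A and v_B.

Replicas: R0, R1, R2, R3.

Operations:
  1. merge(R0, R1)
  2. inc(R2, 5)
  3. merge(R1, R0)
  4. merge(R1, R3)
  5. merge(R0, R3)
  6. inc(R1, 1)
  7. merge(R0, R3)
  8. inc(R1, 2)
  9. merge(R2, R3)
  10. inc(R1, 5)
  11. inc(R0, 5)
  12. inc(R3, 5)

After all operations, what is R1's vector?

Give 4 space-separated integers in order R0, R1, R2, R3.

Op 1: merge R0<->R1 -> R0=(0,0,0,0) R1=(0,0,0,0)
Op 2: inc R2 by 5 -> R2=(0,0,5,0) value=5
Op 3: merge R1<->R0 -> R1=(0,0,0,0) R0=(0,0,0,0)
Op 4: merge R1<->R3 -> R1=(0,0,0,0) R3=(0,0,0,0)
Op 5: merge R0<->R3 -> R0=(0,0,0,0) R3=(0,0,0,0)
Op 6: inc R1 by 1 -> R1=(0,1,0,0) value=1
Op 7: merge R0<->R3 -> R0=(0,0,0,0) R3=(0,0,0,0)
Op 8: inc R1 by 2 -> R1=(0,3,0,0) value=3
Op 9: merge R2<->R3 -> R2=(0,0,5,0) R3=(0,0,5,0)
Op 10: inc R1 by 5 -> R1=(0,8,0,0) value=8
Op 11: inc R0 by 5 -> R0=(5,0,0,0) value=5
Op 12: inc R3 by 5 -> R3=(0,0,5,5) value=10

Answer: 0 8 0 0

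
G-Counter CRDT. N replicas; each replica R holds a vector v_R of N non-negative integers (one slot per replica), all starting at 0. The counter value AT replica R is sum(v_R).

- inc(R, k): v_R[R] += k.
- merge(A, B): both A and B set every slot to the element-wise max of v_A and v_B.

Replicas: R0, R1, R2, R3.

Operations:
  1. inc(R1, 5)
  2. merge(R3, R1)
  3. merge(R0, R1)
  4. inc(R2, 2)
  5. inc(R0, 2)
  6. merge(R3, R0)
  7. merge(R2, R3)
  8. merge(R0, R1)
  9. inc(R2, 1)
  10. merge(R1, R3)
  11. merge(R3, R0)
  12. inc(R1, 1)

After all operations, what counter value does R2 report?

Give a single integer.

Answer: 10

Derivation:
Op 1: inc R1 by 5 -> R1=(0,5,0,0) value=5
Op 2: merge R3<->R1 -> R3=(0,5,0,0) R1=(0,5,0,0)
Op 3: merge R0<->R1 -> R0=(0,5,0,0) R1=(0,5,0,0)
Op 4: inc R2 by 2 -> R2=(0,0,2,0) value=2
Op 5: inc R0 by 2 -> R0=(2,5,0,0) value=7
Op 6: merge R3<->R0 -> R3=(2,5,0,0) R0=(2,5,0,0)
Op 7: merge R2<->R3 -> R2=(2,5,2,0) R3=(2,5,2,0)
Op 8: merge R0<->R1 -> R0=(2,5,0,0) R1=(2,5,0,0)
Op 9: inc R2 by 1 -> R2=(2,5,3,0) value=10
Op 10: merge R1<->R3 -> R1=(2,5,2,0) R3=(2,5,2,0)
Op 11: merge R3<->R0 -> R3=(2,5,2,0) R0=(2,5,2,0)
Op 12: inc R1 by 1 -> R1=(2,6,2,0) value=10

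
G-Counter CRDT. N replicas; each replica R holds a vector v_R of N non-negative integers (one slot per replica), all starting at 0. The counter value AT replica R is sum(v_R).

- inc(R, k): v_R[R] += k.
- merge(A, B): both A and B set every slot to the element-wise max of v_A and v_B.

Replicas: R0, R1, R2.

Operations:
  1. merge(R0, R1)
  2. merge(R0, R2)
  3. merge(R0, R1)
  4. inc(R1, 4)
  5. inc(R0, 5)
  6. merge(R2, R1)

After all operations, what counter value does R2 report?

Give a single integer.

Op 1: merge R0<->R1 -> R0=(0,0,0) R1=(0,0,0)
Op 2: merge R0<->R2 -> R0=(0,0,0) R2=(0,0,0)
Op 3: merge R0<->R1 -> R0=(0,0,0) R1=(0,0,0)
Op 4: inc R1 by 4 -> R1=(0,4,0) value=4
Op 5: inc R0 by 5 -> R0=(5,0,0) value=5
Op 6: merge R2<->R1 -> R2=(0,4,0) R1=(0,4,0)

Answer: 4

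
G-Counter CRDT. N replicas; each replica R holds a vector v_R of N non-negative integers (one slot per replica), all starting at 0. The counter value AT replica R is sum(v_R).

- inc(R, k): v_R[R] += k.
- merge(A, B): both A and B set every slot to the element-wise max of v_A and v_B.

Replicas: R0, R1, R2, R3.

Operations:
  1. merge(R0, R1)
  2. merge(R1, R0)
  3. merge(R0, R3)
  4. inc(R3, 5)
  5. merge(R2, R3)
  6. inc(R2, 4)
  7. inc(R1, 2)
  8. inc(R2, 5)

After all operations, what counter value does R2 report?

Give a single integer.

Op 1: merge R0<->R1 -> R0=(0,0,0,0) R1=(0,0,0,0)
Op 2: merge R1<->R0 -> R1=(0,0,0,0) R0=(0,0,0,0)
Op 3: merge R0<->R3 -> R0=(0,0,0,0) R3=(0,0,0,0)
Op 4: inc R3 by 5 -> R3=(0,0,0,5) value=5
Op 5: merge R2<->R3 -> R2=(0,0,0,5) R3=(0,0,0,5)
Op 6: inc R2 by 4 -> R2=(0,0,4,5) value=9
Op 7: inc R1 by 2 -> R1=(0,2,0,0) value=2
Op 8: inc R2 by 5 -> R2=(0,0,9,5) value=14

Answer: 14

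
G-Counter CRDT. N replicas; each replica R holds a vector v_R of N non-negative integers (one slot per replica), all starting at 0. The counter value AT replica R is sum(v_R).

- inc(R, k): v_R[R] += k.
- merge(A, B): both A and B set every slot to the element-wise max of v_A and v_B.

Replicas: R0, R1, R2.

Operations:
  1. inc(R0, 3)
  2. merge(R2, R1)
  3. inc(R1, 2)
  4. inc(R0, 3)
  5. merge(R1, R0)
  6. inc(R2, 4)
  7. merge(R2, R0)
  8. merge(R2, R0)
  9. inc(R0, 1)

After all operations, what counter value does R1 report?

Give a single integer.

Op 1: inc R0 by 3 -> R0=(3,0,0) value=3
Op 2: merge R2<->R1 -> R2=(0,0,0) R1=(0,0,0)
Op 3: inc R1 by 2 -> R1=(0,2,0) value=2
Op 4: inc R0 by 3 -> R0=(6,0,0) value=6
Op 5: merge R1<->R0 -> R1=(6,2,0) R0=(6,2,0)
Op 6: inc R2 by 4 -> R2=(0,0,4) value=4
Op 7: merge R2<->R0 -> R2=(6,2,4) R0=(6,2,4)
Op 8: merge R2<->R0 -> R2=(6,2,4) R0=(6,2,4)
Op 9: inc R0 by 1 -> R0=(7,2,4) value=13

Answer: 8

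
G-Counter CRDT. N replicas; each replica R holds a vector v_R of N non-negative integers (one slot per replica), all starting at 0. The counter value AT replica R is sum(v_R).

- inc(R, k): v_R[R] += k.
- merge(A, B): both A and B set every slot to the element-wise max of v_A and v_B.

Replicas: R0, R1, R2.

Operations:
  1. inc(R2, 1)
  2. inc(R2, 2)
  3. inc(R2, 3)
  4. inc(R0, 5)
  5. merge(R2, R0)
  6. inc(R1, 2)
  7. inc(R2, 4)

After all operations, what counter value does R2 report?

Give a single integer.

Answer: 15

Derivation:
Op 1: inc R2 by 1 -> R2=(0,0,1) value=1
Op 2: inc R2 by 2 -> R2=(0,0,3) value=3
Op 3: inc R2 by 3 -> R2=(0,0,6) value=6
Op 4: inc R0 by 5 -> R0=(5,0,0) value=5
Op 5: merge R2<->R0 -> R2=(5,0,6) R0=(5,0,6)
Op 6: inc R1 by 2 -> R1=(0,2,0) value=2
Op 7: inc R2 by 4 -> R2=(5,0,10) value=15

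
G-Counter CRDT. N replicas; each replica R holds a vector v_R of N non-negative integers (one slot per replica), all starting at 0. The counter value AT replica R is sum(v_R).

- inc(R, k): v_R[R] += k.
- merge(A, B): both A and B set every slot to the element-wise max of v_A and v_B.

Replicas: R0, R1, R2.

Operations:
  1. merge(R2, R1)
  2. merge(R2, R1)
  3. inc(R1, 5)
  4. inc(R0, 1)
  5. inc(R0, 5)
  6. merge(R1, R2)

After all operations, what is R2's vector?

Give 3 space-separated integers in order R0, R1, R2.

Op 1: merge R2<->R1 -> R2=(0,0,0) R1=(0,0,0)
Op 2: merge R2<->R1 -> R2=(0,0,0) R1=(0,0,0)
Op 3: inc R1 by 5 -> R1=(0,5,0) value=5
Op 4: inc R0 by 1 -> R0=(1,0,0) value=1
Op 5: inc R0 by 5 -> R0=(6,0,0) value=6
Op 6: merge R1<->R2 -> R1=(0,5,0) R2=(0,5,0)

Answer: 0 5 0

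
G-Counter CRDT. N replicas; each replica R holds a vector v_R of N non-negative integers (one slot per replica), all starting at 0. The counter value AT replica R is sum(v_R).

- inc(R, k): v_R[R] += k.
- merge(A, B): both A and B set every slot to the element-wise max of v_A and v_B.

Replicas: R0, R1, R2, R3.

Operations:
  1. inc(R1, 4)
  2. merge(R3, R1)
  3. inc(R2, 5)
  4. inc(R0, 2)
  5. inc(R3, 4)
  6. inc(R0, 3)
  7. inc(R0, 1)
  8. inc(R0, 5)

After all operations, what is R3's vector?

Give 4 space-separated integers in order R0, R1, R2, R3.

Op 1: inc R1 by 4 -> R1=(0,4,0,0) value=4
Op 2: merge R3<->R1 -> R3=(0,4,0,0) R1=(0,4,0,0)
Op 3: inc R2 by 5 -> R2=(0,0,5,0) value=5
Op 4: inc R0 by 2 -> R0=(2,0,0,0) value=2
Op 5: inc R3 by 4 -> R3=(0,4,0,4) value=8
Op 6: inc R0 by 3 -> R0=(5,0,0,0) value=5
Op 7: inc R0 by 1 -> R0=(6,0,0,0) value=6
Op 8: inc R0 by 5 -> R0=(11,0,0,0) value=11

Answer: 0 4 0 4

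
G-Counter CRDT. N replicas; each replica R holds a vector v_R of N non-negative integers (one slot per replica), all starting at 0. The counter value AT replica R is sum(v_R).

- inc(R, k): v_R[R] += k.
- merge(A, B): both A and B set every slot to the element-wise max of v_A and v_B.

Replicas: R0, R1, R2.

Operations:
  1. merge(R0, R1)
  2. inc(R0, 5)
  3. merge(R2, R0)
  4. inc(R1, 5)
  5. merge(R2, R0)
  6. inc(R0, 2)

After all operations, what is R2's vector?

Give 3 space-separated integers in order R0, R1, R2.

Op 1: merge R0<->R1 -> R0=(0,0,0) R1=(0,0,0)
Op 2: inc R0 by 5 -> R0=(5,0,0) value=5
Op 3: merge R2<->R0 -> R2=(5,0,0) R0=(5,0,0)
Op 4: inc R1 by 5 -> R1=(0,5,0) value=5
Op 5: merge R2<->R0 -> R2=(5,0,0) R0=(5,0,0)
Op 6: inc R0 by 2 -> R0=(7,0,0) value=7

Answer: 5 0 0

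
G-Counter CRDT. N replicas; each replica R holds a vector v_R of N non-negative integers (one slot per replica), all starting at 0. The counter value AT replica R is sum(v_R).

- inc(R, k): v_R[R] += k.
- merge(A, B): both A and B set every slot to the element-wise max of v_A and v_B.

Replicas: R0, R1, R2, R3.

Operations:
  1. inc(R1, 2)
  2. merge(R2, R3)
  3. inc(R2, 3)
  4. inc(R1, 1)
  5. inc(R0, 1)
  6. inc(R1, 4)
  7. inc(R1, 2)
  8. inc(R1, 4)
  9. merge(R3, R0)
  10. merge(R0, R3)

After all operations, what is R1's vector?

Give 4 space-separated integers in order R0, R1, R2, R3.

Op 1: inc R1 by 2 -> R1=(0,2,0,0) value=2
Op 2: merge R2<->R3 -> R2=(0,0,0,0) R3=(0,0,0,0)
Op 3: inc R2 by 3 -> R2=(0,0,3,0) value=3
Op 4: inc R1 by 1 -> R1=(0,3,0,0) value=3
Op 5: inc R0 by 1 -> R0=(1,0,0,0) value=1
Op 6: inc R1 by 4 -> R1=(0,7,0,0) value=7
Op 7: inc R1 by 2 -> R1=(0,9,0,0) value=9
Op 8: inc R1 by 4 -> R1=(0,13,0,0) value=13
Op 9: merge R3<->R0 -> R3=(1,0,0,0) R0=(1,0,0,0)
Op 10: merge R0<->R3 -> R0=(1,0,0,0) R3=(1,0,0,0)

Answer: 0 13 0 0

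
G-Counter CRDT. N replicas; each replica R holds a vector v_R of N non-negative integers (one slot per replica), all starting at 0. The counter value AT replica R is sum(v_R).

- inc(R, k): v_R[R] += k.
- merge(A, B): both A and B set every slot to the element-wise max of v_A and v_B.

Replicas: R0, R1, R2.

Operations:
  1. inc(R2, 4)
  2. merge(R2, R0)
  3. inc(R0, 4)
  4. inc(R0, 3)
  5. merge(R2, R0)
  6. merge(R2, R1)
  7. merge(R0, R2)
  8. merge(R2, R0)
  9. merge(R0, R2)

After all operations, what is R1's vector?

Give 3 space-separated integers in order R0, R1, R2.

Op 1: inc R2 by 4 -> R2=(0,0,4) value=4
Op 2: merge R2<->R0 -> R2=(0,0,4) R0=(0,0,4)
Op 3: inc R0 by 4 -> R0=(4,0,4) value=8
Op 4: inc R0 by 3 -> R0=(7,0,4) value=11
Op 5: merge R2<->R0 -> R2=(7,0,4) R0=(7,0,4)
Op 6: merge R2<->R1 -> R2=(7,0,4) R1=(7,0,4)
Op 7: merge R0<->R2 -> R0=(7,0,4) R2=(7,0,4)
Op 8: merge R2<->R0 -> R2=(7,0,4) R0=(7,0,4)
Op 9: merge R0<->R2 -> R0=(7,0,4) R2=(7,0,4)

Answer: 7 0 4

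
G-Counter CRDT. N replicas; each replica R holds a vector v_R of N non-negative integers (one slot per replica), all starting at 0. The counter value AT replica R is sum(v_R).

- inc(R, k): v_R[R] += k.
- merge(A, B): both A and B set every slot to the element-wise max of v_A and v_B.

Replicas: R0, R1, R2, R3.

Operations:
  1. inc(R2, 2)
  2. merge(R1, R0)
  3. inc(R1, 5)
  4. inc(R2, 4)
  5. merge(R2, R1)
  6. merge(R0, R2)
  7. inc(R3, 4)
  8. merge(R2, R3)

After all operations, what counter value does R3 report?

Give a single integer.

Op 1: inc R2 by 2 -> R2=(0,0,2,0) value=2
Op 2: merge R1<->R0 -> R1=(0,0,0,0) R0=(0,0,0,0)
Op 3: inc R1 by 5 -> R1=(0,5,0,0) value=5
Op 4: inc R2 by 4 -> R2=(0,0,6,0) value=6
Op 5: merge R2<->R1 -> R2=(0,5,6,0) R1=(0,5,6,0)
Op 6: merge R0<->R2 -> R0=(0,5,6,0) R2=(0,5,6,0)
Op 7: inc R3 by 4 -> R3=(0,0,0,4) value=4
Op 8: merge R2<->R3 -> R2=(0,5,6,4) R3=(0,5,6,4)

Answer: 15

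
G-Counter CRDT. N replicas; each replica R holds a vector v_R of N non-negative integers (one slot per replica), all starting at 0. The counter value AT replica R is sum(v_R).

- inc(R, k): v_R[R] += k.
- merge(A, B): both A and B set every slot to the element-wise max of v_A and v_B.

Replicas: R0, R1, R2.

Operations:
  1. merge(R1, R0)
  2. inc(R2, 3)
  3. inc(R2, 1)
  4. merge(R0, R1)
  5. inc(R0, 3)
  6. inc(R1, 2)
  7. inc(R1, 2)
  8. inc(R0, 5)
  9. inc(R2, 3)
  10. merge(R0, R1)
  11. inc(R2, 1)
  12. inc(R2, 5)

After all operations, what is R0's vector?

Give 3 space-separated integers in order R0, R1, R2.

Answer: 8 4 0

Derivation:
Op 1: merge R1<->R0 -> R1=(0,0,0) R0=(0,0,0)
Op 2: inc R2 by 3 -> R2=(0,0,3) value=3
Op 3: inc R2 by 1 -> R2=(0,0,4) value=4
Op 4: merge R0<->R1 -> R0=(0,0,0) R1=(0,0,0)
Op 5: inc R0 by 3 -> R0=(3,0,0) value=3
Op 6: inc R1 by 2 -> R1=(0,2,0) value=2
Op 7: inc R1 by 2 -> R1=(0,4,0) value=4
Op 8: inc R0 by 5 -> R0=(8,0,0) value=8
Op 9: inc R2 by 3 -> R2=(0,0,7) value=7
Op 10: merge R0<->R1 -> R0=(8,4,0) R1=(8,4,0)
Op 11: inc R2 by 1 -> R2=(0,0,8) value=8
Op 12: inc R2 by 5 -> R2=(0,0,13) value=13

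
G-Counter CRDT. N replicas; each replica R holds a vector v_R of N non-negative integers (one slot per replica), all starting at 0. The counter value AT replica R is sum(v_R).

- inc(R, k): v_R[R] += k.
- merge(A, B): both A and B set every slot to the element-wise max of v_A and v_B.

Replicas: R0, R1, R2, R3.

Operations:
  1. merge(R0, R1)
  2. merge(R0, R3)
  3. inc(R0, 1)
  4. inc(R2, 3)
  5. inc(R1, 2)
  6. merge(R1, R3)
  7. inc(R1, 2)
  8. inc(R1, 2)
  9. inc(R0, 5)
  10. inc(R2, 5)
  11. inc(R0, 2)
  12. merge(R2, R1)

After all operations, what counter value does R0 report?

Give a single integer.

Answer: 8

Derivation:
Op 1: merge R0<->R1 -> R0=(0,0,0,0) R1=(0,0,0,0)
Op 2: merge R0<->R3 -> R0=(0,0,0,0) R3=(0,0,0,0)
Op 3: inc R0 by 1 -> R0=(1,0,0,0) value=1
Op 4: inc R2 by 3 -> R2=(0,0,3,0) value=3
Op 5: inc R1 by 2 -> R1=(0,2,0,0) value=2
Op 6: merge R1<->R3 -> R1=(0,2,0,0) R3=(0,2,0,0)
Op 7: inc R1 by 2 -> R1=(0,4,0,0) value=4
Op 8: inc R1 by 2 -> R1=(0,6,0,0) value=6
Op 9: inc R0 by 5 -> R0=(6,0,0,0) value=6
Op 10: inc R2 by 5 -> R2=(0,0,8,0) value=8
Op 11: inc R0 by 2 -> R0=(8,0,0,0) value=8
Op 12: merge R2<->R1 -> R2=(0,6,8,0) R1=(0,6,8,0)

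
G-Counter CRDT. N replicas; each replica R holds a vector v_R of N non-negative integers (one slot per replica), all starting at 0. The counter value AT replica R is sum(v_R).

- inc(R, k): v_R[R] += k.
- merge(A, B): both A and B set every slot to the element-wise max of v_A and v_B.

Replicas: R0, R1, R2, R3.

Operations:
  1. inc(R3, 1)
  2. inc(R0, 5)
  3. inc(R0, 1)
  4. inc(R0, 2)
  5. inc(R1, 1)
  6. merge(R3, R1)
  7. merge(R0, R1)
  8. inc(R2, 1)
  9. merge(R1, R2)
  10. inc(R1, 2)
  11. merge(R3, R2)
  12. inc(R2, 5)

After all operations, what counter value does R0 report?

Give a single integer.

Op 1: inc R3 by 1 -> R3=(0,0,0,1) value=1
Op 2: inc R0 by 5 -> R0=(5,0,0,0) value=5
Op 3: inc R0 by 1 -> R0=(6,0,0,0) value=6
Op 4: inc R0 by 2 -> R0=(8,0,0,0) value=8
Op 5: inc R1 by 1 -> R1=(0,1,0,0) value=1
Op 6: merge R3<->R1 -> R3=(0,1,0,1) R1=(0,1,0,1)
Op 7: merge R0<->R1 -> R0=(8,1,0,1) R1=(8,1,0,1)
Op 8: inc R2 by 1 -> R2=(0,0,1,0) value=1
Op 9: merge R1<->R2 -> R1=(8,1,1,1) R2=(8,1,1,1)
Op 10: inc R1 by 2 -> R1=(8,3,1,1) value=13
Op 11: merge R3<->R2 -> R3=(8,1,1,1) R2=(8,1,1,1)
Op 12: inc R2 by 5 -> R2=(8,1,6,1) value=16

Answer: 10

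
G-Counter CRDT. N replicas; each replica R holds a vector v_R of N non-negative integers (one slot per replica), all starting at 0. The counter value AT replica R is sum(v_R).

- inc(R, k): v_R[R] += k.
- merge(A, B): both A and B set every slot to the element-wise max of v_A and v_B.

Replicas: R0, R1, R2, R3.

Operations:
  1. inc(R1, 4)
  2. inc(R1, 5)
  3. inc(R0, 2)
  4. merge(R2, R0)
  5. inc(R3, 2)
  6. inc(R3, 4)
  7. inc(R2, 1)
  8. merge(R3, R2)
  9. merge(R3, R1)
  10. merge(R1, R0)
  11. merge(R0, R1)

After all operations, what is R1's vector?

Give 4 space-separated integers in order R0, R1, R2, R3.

Op 1: inc R1 by 4 -> R1=(0,4,0,0) value=4
Op 2: inc R1 by 5 -> R1=(0,9,0,0) value=9
Op 3: inc R0 by 2 -> R0=(2,0,0,0) value=2
Op 4: merge R2<->R0 -> R2=(2,0,0,0) R0=(2,0,0,0)
Op 5: inc R3 by 2 -> R3=(0,0,0,2) value=2
Op 6: inc R3 by 4 -> R3=(0,0,0,6) value=6
Op 7: inc R2 by 1 -> R2=(2,0,1,0) value=3
Op 8: merge R3<->R2 -> R3=(2,0,1,6) R2=(2,0,1,6)
Op 9: merge R3<->R1 -> R3=(2,9,1,6) R1=(2,9,1,6)
Op 10: merge R1<->R0 -> R1=(2,9,1,6) R0=(2,9,1,6)
Op 11: merge R0<->R1 -> R0=(2,9,1,6) R1=(2,9,1,6)

Answer: 2 9 1 6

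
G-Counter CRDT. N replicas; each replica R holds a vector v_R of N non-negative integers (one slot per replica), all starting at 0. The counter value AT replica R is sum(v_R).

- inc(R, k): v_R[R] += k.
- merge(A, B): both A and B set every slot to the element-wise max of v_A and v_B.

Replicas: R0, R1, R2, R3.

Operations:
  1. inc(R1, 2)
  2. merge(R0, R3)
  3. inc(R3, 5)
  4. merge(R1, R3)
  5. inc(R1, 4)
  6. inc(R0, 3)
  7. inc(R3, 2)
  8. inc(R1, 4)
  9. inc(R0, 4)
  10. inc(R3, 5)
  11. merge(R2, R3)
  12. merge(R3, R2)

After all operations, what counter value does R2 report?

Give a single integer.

Op 1: inc R1 by 2 -> R1=(0,2,0,0) value=2
Op 2: merge R0<->R3 -> R0=(0,0,0,0) R3=(0,0,0,0)
Op 3: inc R3 by 5 -> R3=(0,0,0,5) value=5
Op 4: merge R1<->R3 -> R1=(0,2,0,5) R3=(0,2,0,5)
Op 5: inc R1 by 4 -> R1=(0,6,0,5) value=11
Op 6: inc R0 by 3 -> R0=(3,0,0,0) value=3
Op 7: inc R3 by 2 -> R3=(0,2,0,7) value=9
Op 8: inc R1 by 4 -> R1=(0,10,0,5) value=15
Op 9: inc R0 by 4 -> R0=(7,0,0,0) value=7
Op 10: inc R3 by 5 -> R3=(0,2,0,12) value=14
Op 11: merge R2<->R3 -> R2=(0,2,0,12) R3=(0,2,0,12)
Op 12: merge R3<->R2 -> R3=(0,2,0,12) R2=(0,2,0,12)

Answer: 14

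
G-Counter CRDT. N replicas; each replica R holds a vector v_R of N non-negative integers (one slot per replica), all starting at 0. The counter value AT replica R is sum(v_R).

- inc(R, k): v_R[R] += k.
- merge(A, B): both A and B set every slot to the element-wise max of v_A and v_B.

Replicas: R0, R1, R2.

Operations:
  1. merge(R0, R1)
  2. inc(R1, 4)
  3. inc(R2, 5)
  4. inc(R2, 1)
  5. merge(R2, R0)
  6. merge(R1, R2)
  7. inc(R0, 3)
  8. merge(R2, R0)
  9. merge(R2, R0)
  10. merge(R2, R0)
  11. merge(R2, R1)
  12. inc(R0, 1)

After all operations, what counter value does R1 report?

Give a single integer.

Op 1: merge R0<->R1 -> R0=(0,0,0) R1=(0,0,0)
Op 2: inc R1 by 4 -> R1=(0,4,0) value=4
Op 3: inc R2 by 5 -> R2=(0,0,5) value=5
Op 4: inc R2 by 1 -> R2=(0,0,6) value=6
Op 5: merge R2<->R0 -> R2=(0,0,6) R0=(0,0,6)
Op 6: merge R1<->R2 -> R1=(0,4,6) R2=(0,4,6)
Op 7: inc R0 by 3 -> R0=(3,0,6) value=9
Op 8: merge R2<->R0 -> R2=(3,4,6) R0=(3,4,6)
Op 9: merge R2<->R0 -> R2=(3,4,6) R0=(3,4,6)
Op 10: merge R2<->R0 -> R2=(3,4,6) R0=(3,4,6)
Op 11: merge R2<->R1 -> R2=(3,4,6) R1=(3,4,6)
Op 12: inc R0 by 1 -> R0=(4,4,6) value=14

Answer: 13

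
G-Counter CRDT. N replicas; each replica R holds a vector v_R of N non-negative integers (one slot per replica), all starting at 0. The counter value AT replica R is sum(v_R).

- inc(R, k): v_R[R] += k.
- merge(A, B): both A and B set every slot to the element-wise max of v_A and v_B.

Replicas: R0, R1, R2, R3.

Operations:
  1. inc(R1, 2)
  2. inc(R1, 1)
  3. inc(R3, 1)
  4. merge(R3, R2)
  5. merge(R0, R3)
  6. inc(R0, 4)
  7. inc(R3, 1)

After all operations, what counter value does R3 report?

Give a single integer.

Op 1: inc R1 by 2 -> R1=(0,2,0,0) value=2
Op 2: inc R1 by 1 -> R1=(0,3,0,0) value=3
Op 3: inc R3 by 1 -> R3=(0,0,0,1) value=1
Op 4: merge R3<->R2 -> R3=(0,0,0,1) R2=(0,0,0,1)
Op 5: merge R0<->R3 -> R0=(0,0,0,1) R3=(0,0,0,1)
Op 6: inc R0 by 4 -> R0=(4,0,0,1) value=5
Op 7: inc R3 by 1 -> R3=(0,0,0,2) value=2

Answer: 2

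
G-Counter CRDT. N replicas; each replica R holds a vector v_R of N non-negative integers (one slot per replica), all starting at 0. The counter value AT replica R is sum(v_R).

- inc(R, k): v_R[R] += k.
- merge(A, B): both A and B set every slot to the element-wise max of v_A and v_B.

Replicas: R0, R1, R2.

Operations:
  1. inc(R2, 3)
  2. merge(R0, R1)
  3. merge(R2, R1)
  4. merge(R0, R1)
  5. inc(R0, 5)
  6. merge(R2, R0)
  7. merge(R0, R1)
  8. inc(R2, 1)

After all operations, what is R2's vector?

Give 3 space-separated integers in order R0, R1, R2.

Op 1: inc R2 by 3 -> R2=(0,0,3) value=3
Op 2: merge R0<->R1 -> R0=(0,0,0) R1=(0,0,0)
Op 3: merge R2<->R1 -> R2=(0,0,3) R1=(0,0,3)
Op 4: merge R0<->R1 -> R0=(0,0,3) R1=(0,0,3)
Op 5: inc R0 by 5 -> R0=(5,0,3) value=8
Op 6: merge R2<->R0 -> R2=(5,0,3) R0=(5,0,3)
Op 7: merge R0<->R1 -> R0=(5,0,3) R1=(5,0,3)
Op 8: inc R2 by 1 -> R2=(5,0,4) value=9

Answer: 5 0 4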